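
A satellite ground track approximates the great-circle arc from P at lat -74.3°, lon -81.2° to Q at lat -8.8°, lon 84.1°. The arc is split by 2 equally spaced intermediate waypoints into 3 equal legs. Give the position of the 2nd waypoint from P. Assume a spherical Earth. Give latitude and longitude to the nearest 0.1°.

The haversine formula gives a central angle δ ≈ 1.682 rad (96.4°) between the endpoints.
Interpolate at f = 2/3 with slerp weights a = sin((1−f)δ)/sin δ ≈ 0.535, b = sin(fδ)/sin δ ≈ 0.906.
p = a·p₁ + b·p₂ ≈ (0.114, 0.748, -0.654); φ = arcsin(p_z) ≈ -40.84°, λ = atan2(p_y, p_x) ≈ 81.32°.

≈ lat -40.8°, lon 81.3°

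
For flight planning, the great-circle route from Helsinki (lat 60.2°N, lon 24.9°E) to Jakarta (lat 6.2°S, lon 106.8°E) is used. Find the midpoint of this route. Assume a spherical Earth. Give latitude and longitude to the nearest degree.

Write both endpoints as unit vectors p₁, p₂ with components (cos φ cos λ, cos φ sin λ, sin φ).
The central angle between the endpoints is δ = arccos(p₁·p₂) ≈ 1.595 rad (91.4°).
Interpolate at f = 1/2 with slerp weights a = sin((1−f)δ)/sin δ ≈ 0.716, b = sin(fδ)/sin δ ≈ 0.716.
p = a·p₁ + b·p₂ ≈ (0.117, 0.831, 0.544); φ = arcsin(p_z) ≈ 32.94°, λ = atan2(p_y, p_x) ≈ 81.99°.

≈ lat 33°N, lon 82°E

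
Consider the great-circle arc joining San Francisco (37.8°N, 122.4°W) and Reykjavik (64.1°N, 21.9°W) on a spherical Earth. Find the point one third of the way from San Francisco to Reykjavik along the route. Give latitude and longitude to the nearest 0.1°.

≈ (54.4°N, 105.4°W)

The haversine formula gives a central angle δ ≈ 1.060 rad (60.8°) between the endpoints.
Interpolate at f = 1/3 with slerp weights a = sin((1−f)δ)/sin δ ≈ 0.744, b = sin(fδ)/sin δ ≈ 0.397.
p = a·p₁ + b·p₂ ≈ (-0.154, -0.561, 0.813); φ = arcsin(p_z) ≈ 54.40°, λ = atan2(p_y, p_x) ≈ -105.38°.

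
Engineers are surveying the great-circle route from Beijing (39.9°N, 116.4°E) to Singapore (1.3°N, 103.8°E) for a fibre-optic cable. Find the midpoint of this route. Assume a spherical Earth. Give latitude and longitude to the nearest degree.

Convert each endpoint to a unit vector on the sphere (x = cos φ cos λ, y = cos φ sin λ, z = sin φ).
The central angle between the endpoints is δ = arccos(p₁·p₂) ≈ 0.703 rad (40.3°).
Interpolate at f = 1/2 with slerp weights a = sin((1−f)δ)/sin δ ≈ 0.533, b = sin(fδ)/sin δ ≈ 0.533.
p = a·p₁ + b·p₂ ≈ (-0.309, 0.883, 0.354); φ = arcsin(p_z) ≈ 20.71°, λ = atan2(p_y, p_x) ≈ 109.27°.

≈ 21°N, 109°E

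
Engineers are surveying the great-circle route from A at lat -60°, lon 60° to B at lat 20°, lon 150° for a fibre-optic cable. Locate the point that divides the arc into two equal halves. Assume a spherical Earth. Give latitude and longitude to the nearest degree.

≈ lat -26°, lon 122°

Write both endpoints as unit vectors p₁, p₂ with components (cos φ cos λ, cos φ sin λ, sin φ).
The central angle between the endpoints is δ = arccos(p₁·p₂) ≈ 1.872 rad (107.2°).
Interpolate at f = 1/2 with slerp weights a = sin((1−f)δ)/sin δ ≈ 0.843, b = sin(fδ)/sin δ ≈ 0.843.
p = a·p₁ + b·p₂ ≈ (-0.475, 0.761, -0.442); φ = arcsin(p_z) ≈ -26.21°, λ = atan2(p_y, p_x) ≈ 121.98°.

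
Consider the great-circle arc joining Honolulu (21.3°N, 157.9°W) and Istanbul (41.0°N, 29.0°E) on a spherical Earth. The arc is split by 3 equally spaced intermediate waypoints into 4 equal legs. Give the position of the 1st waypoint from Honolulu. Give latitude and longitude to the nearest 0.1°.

Write both endpoints as unit vectors p₁, p₂ with components (cos φ cos λ, cos φ sin λ, sin φ).
The central angle between the endpoints is δ = arccos(p₁·p₂) ≈ 2.049 rad (117.4°).
Interpolate at f = 1/4 with slerp weights a = sin((1−f)δ)/sin δ ≈ 1.125, b = sin(fδ)/sin δ ≈ 0.552.
p = a·p₁ + b·p₂ ≈ (-0.607, -0.193, 0.771); φ = arcsin(p_z) ≈ 50.43°, λ = atan2(p_y, p_x) ≈ -162.40°.

≈ (50.4°N, 162.4°W)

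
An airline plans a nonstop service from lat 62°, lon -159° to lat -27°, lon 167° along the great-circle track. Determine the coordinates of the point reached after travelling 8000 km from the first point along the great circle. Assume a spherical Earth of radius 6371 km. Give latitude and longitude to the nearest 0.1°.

≈ lat -6.5°, lon 172.5°

Convert each endpoint to a unit vector on the sphere (x = cos φ cos λ, y = cos φ sin λ, z = sin φ).
The central angle between the endpoints is δ = arccos(p₁·p₂) ≈ 1.625 rad (93.1°). The total great-circle distance is δ·R ≈ 1.625 × 6371 ≈ 10352 km, so the target fraction is f = 8000/10352 ≈ 0.773.
Interpolate at f ≈ 0.773 with slerp weights a = sin((1−f)δ)/sin δ ≈ 0.361, b = sin(fδ)/sin δ ≈ 0.952.
p = a·p₁ + b·p₂ ≈ (-0.985, 0.130, -0.113); φ = arcsin(p_z) ≈ -6.50°, λ = atan2(p_y, p_x) ≈ 172.48°.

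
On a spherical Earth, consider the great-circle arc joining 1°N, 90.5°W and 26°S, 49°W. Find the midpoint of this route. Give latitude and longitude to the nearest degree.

≈ 13°S, 71°W

Write both endpoints as unit vectors p₁, p₂ with components (cos φ cos λ, cos φ sin λ, sin φ).
The central angle between the endpoints is δ = arccos(p₁·p₂) ≈ 0.843 rad (48.3°).
Interpolate at f = 1/2 with slerp weights a = sin((1−f)δ)/sin δ ≈ 0.548, b = sin(fδ)/sin δ ≈ 0.548.
p = a·p₁ + b·p₂ ≈ (0.318, -0.920, -0.231); φ = arcsin(p_z) ≈ -13.33°, λ = atan2(p_y, p_x) ≈ -70.91°.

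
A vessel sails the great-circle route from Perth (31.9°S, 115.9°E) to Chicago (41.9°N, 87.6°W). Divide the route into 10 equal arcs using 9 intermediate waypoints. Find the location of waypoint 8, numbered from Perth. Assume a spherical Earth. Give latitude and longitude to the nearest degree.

≈ 45°N, 132°W

Write both endpoints as unit vectors p₁, p₂ with components (cos φ cos λ, cos φ sin λ, sin φ).
The central angle between the endpoints is δ = arccos(p₁·p₂) ≈ 2.772 rad (158.8°).
Interpolate at f = 8/10 with slerp weights a = sin((1−f)δ)/sin δ ≈ 1.456, b = sin(fδ)/sin δ ≈ 2.208.
p = a·p₁ + b·p₂ ≈ (-0.471, -0.530, 0.705); φ = arcsin(p_z) ≈ 44.84°, λ = atan2(p_y, p_x) ≈ -131.65°.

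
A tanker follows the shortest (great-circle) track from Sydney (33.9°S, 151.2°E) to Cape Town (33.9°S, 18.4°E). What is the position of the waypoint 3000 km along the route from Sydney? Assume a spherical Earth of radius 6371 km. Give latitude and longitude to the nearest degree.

Write both endpoints as unit vectors p₁, p₂ with components (cos φ cos λ, cos φ sin λ, sin φ).
The central angle between the endpoints is δ = arccos(p₁·p₂) ≈ 1.728 rad (99.0°). The total great-circle distance is δ·R ≈ 1.728 × 6371 ≈ 11012 km, so the target fraction is f = 3000/11012 ≈ 0.272.
Interpolate at f ≈ 0.272 with slerp weights a = sin((1−f)δ)/sin δ ≈ 0.963, b = sin(fδ)/sin δ ≈ 0.459.
p = a·p₁ + b·p₂ ≈ (-0.339, 0.506, -0.793); φ = arcsin(p_z) ≈ -52.51°, λ = atan2(p_y, p_x) ≈ 123.83°.

≈ 53°S, 124°E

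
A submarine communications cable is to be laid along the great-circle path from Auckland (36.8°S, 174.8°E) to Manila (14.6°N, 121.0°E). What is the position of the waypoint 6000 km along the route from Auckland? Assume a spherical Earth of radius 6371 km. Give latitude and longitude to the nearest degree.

≈ 1°N, 133°E

Convert each endpoint to a unit vector on the sphere (x = cos φ cos λ, y = cos φ sin λ, z = sin φ).
The central angle between the endpoints is δ = arccos(p₁·p₂) ≈ 1.259 rad (72.1°). The total great-circle distance is δ·R ≈ 1.259 × 6371 ≈ 8022 km, so the target fraction is f = 6000/8022 ≈ 0.748.
Interpolate at f ≈ 0.748 with slerp weights a = sin((1−f)δ)/sin δ ≈ 0.328, b = sin(fδ)/sin δ ≈ 0.850.
p = a·p₁ + b·p₂ ≈ (-0.685, 0.728, 0.018); φ = arcsin(p_z) ≈ 1.02°, λ = atan2(p_y, p_x) ≈ 133.23°.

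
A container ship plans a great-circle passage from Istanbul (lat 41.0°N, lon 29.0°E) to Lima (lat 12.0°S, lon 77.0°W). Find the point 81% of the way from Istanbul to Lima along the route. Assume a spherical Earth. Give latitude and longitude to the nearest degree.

≈ lat 2°N, lon 61°W

The haversine formula gives a central angle δ ≈ 1.918 rad (109.9°) between the endpoints.
Interpolate at f = 0.81 with slerp weights a = sin((1−f)δ)/sin δ ≈ 0.379, b = sin(fδ)/sin δ ≈ 1.063.
p = a·p₁ + b·p₂ ≈ (0.484, -0.875, 0.028); φ = arcsin(p_z) ≈ 1.58°, λ = atan2(p_y, p_x) ≈ -61.04°.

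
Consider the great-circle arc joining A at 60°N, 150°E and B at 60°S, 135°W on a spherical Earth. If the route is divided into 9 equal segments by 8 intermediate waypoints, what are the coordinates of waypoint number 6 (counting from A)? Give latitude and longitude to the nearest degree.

≈ 21°S, 165°W

Write both endpoints as unit vectors p₁, p₂ with components (cos φ cos λ, cos φ sin λ, sin φ).
The central angle between the endpoints is δ = arccos(p₁·p₂) ≈ 2.326 rad (133.3°).
Interpolate at f = 6/9 with slerp weights a = sin((1−f)δ)/sin δ ≈ 0.961, b = sin(fδ)/sin δ ≈ 1.373.
p = a·p₁ + b·p₂ ≈ (-0.902, -0.245, -0.357); φ = arcsin(p_z) ≈ -20.89°, λ = atan2(p_y, p_x) ≈ -164.79°.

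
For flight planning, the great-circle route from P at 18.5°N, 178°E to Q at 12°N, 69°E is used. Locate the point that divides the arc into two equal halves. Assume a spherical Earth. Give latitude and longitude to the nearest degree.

≈ 25°N, 122°E

Write both endpoints as unit vectors p₁, p₂ with components (cos φ cos λ, cos φ sin λ, sin φ).
The central angle between the endpoints is δ = arccos(p₁·p₂) ≈ 1.809 rad (103.7°).
Interpolate at f = 1/2 with slerp weights a = sin((1−f)δ)/sin δ ≈ 0.809, b = sin(fδ)/sin δ ≈ 0.809.
p = a·p₁ + b·p₂ ≈ (-0.483, 0.766, 0.425); φ = arcsin(p_z) ≈ 25.14°, λ = atan2(p_y, p_x) ≈ 122.26°.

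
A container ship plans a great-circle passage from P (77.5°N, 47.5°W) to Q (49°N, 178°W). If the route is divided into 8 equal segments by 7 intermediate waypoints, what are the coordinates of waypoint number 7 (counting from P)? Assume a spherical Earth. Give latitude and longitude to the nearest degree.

Convert each endpoint to a unit vector on the sphere (x = cos φ cos λ, y = cos φ sin λ, z = sin φ).
The central angle between the endpoints is δ = arccos(p₁·p₂) ≈ 0.870 rad (49.9°).
Interpolate at f = 7/8 with slerp weights a = sin((1−f)δ)/sin δ ≈ 0.142, b = sin(fδ)/sin δ ≈ 0.903.
p = a·p₁ + b·p₂ ≈ (-0.571, -0.043, 0.820); φ = arcsin(p_z) ≈ 55.07°, λ = atan2(p_y, p_x) ≈ -175.66°.

≈ (55°N, 176°W)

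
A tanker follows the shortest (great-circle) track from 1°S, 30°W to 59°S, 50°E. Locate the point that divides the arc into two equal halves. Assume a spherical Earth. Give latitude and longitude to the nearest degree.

From cos δ = sin φ₁ sin φ₂ + cos φ₁ cos φ₂ cos Δλ, the central angle is δ ≈ 1.466 rad (84.0°).
Interpolate at f = 1/2 with slerp weights a = sin((1−f)δ)/sin δ ≈ 0.673, b = sin(fδ)/sin δ ≈ 0.673.
p = a·p₁ + b·p₂ ≈ (0.805, -0.071, -0.588); φ = arcsin(p_z) ≈ -36.05°, λ = atan2(p_y, p_x) ≈ -5.03°.

≈ 36°S, 5°W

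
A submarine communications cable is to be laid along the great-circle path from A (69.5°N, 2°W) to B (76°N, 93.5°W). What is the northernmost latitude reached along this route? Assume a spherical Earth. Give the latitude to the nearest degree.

The great circle lies in the plane with unit normal n̂ = (p₁ × p₂)/|p₁ × p₂|.
Here n̂_z ≈ -0.201; the vertex latitude is φ_max = arccos|n̂_z| ≈ 78.4°.

≈ 78°N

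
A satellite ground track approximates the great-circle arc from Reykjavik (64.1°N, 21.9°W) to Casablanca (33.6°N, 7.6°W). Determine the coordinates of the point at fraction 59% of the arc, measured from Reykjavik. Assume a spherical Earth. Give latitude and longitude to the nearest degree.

From cos δ = sin φ₁ sin φ₂ + cos φ₁ cos φ₂ cos Δλ, the central angle is δ ≈ 0.554 rad (31.7°).
Interpolate at f = 0.59 with slerp weights a = sin((1−f)δ)/sin δ ≈ 0.428, b = sin(fδ)/sin δ ≈ 0.610.
p = a·p₁ + b·p₂ ≈ (0.677, -0.137, 0.723); φ = arcsin(p_z) ≈ 46.29°, λ = atan2(p_y, p_x) ≈ -11.43°.

≈ (46°N, 11°W)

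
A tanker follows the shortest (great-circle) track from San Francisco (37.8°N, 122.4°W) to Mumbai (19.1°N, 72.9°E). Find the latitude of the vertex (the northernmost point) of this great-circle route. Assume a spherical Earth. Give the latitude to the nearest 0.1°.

≈ 76.7°N

The great circle lies in the plane with unit normal n̂ = (p₁ × p₂)/|p₁ × p₂|.
Here n̂_z ≈ -0.231; the vertex latitude is φ_max = arccos|n̂_z| ≈ 76.7°.
Check via Clairaut: cos φ_max = |cos φ₁| · sin C = cos(37.8°)·sin(17.0°) ≈ 0.231, again giving ≈ 76.7°.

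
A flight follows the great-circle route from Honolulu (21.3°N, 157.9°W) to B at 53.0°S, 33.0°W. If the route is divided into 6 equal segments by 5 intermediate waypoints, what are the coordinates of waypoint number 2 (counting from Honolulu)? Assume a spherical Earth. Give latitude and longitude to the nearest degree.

≈ 13°S, 132°W

Convert each endpoint to a unit vector on the sphere (x = cos φ cos λ, y = cos φ sin λ, z = sin φ).
The central angle between the endpoints is δ = arccos(p₁·p₂) ≈ 2.228 rad (127.7°).
Interpolate at f = 2/6 with slerp weights a = sin((1−f)δ)/sin δ ≈ 1.258, b = sin(fδ)/sin δ ≈ 0.854.
p = a·p₁ + b·p₂ ≈ (-0.655, -0.721, -0.225); φ = arcsin(p_z) ≈ -13.00°, λ = atan2(p_y, p_x) ≈ -132.26°.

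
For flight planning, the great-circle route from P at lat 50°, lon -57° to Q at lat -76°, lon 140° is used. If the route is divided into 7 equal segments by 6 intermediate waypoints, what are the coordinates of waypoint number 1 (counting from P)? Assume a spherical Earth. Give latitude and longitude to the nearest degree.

From cos δ = sin φ₁ sin φ₂ + cos φ₁ cos φ₂ cos Δλ, the central angle is δ ≈ 2.673 rad (153.1°).
Interpolate at f = 1/7 with slerp weights a = sin((1−f)δ)/sin δ ≈ 1.663, b = sin(fδ)/sin δ ≈ 0.824.
p = a·p₁ + b·p₂ ≈ (0.430, -0.768, 0.474); φ = arcsin(p_z) ≈ 28.32°, λ = atan2(p_y, p_x) ≈ -60.80°.

≈ lat 28°, lon -61°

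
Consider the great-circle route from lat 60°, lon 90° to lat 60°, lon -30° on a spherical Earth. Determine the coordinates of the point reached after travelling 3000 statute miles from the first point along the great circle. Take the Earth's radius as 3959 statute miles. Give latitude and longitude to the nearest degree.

Write both endpoints as unit vectors p₁, p₂ with components (cos φ cos λ, cos φ sin λ, sin φ).
The central angle between the endpoints is δ = arccos(p₁·p₂) ≈ 0.896 rad (51.3°). The total great-circle distance is δ·R ≈ 0.896 × 3959 ≈ 3546 mi, so the target fraction is f = 3000/3546 ≈ 0.846.
Interpolate at f ≈ 0.846 with slerp weights a = sin((1−f)δ)/sin δ ≈ 0.176, b = sin(fδ)/sin δ ≈ 0.880.
p = a·p₁ + b·p₂ ≈ (0.381, -0.132, 0.915); φ = arcsin(p_z) ≈ 66.20°, λ = atan2(p_y, p_x) ≈ -19.11°.

≈ lat 66°, lon -19°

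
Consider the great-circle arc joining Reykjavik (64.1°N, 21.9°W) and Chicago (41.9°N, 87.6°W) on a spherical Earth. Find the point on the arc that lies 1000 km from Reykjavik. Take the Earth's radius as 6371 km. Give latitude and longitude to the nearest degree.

Convert each endpoint to a unit vector on the sphere (x = cos φ cos λ, y = cos φ sin λ, z = sin φ).
The central angle between the endpoints is δ = arccos(p₁·p₂) ≈ 0.746 rad (42.7°). The total great-circle distance is δ·R ≈ 0.746 × 6371 ≈ 4752 km, so the target fraction is f = 1000/4752 ≈ 0.210.
Interpolate at f ≈ 0.210 with slerp weights a = sin((1−f)δ)/sin δ ≈ 0.818, b = sin(fδ)/sin δ ≈ 0.230.
p = a·p₁ + b·p₂ ≈ (0.339, -0.305, 0.890); φ = arcsin(p_z) ≈ 62.89°, λ = atan2(p_y, p_x) ≈ -41.95°.

≈ 63°N, 42°W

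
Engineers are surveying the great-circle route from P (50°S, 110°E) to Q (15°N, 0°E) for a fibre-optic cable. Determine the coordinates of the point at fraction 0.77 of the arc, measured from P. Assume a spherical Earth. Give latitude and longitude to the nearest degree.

The haversine formula gives a central angle δ ≈ 1.994 rad (114.2°) between the endpoints.
Interpolate at f = 0.77 with slerp weights a = sin((1−f)δ)/sin δ ≈ 0.486, b = sin(fδ)/sin δ ≈ 1.096.
p = a·p₁ + b·p₂ ≈ (0.952, 0.293, -0.088); φ = arcsin(p_z) ≈ -5.06°, λ = atan2(p_y, p_x) ≈ 17.12°.

≈ (5°S, 17°E)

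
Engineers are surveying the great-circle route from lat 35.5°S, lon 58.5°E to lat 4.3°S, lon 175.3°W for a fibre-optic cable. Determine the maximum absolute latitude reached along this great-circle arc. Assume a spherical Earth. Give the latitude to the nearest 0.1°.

The great circle lies in the plane with unit normal n̂ = (p₁ × p₂)/|p₁ × p₂|.
Here n̂_z ≈ +0.728; the vertex latitude is φ_max = arccos|n̂_z| ≈ 43.3°.
Check via Clairaut: cos φ_max = |cos φ₁| · sin C = cos(35.5°)·sin(116.6°) ≈ 0.728, again giving ≈ 43.3°.

≈ 43.3°S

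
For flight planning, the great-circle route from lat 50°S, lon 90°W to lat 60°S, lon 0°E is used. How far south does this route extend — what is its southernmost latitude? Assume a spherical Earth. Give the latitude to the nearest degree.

The great circle lies in the plane with unit normal n̂ = (p₁ × p₂)/|p₁ × p₂|.
Here n̂_z ≈ +0.430; the vertex latitude is φ_max = arccos|n̂_z| ≈ 64.6°.
Check via Clairaut: cos φ_max = |cos φ₁| · sin C = cos(50.0°)·sin(138.1°) ≈ 0.430, again giving ≈ 64.6°.

≈ 65°S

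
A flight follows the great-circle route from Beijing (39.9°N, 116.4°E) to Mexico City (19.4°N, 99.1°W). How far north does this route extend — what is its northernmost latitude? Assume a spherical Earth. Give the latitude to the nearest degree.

≈ 63°N

The great circle lies in the plane with unit normal n̂ = (p₁ × p₂)/|p₁ × p₂|.
Here n̂_z ≈ +0.453; the vertex latitude is φ_max = arccos|n̂_z| ≈ 63.0°.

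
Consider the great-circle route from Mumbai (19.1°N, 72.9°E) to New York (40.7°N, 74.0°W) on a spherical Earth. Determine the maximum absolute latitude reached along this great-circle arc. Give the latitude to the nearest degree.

The great circle lies in the plane with unit normal n̂ = (p₁ × p₂)/|p₁ × p₂|.
Here n̂_z ≈ -0.424; the vertex latitude is φ_max = arccos|n̂_z| ≈ 64.9°.
Check via Clairaut: cos φ_max = |cos φ₁| · sin C = cos(19.1°)·sin(26.7°) ≈ 0.424, again giving ≈ 64.9°.

≈ 65°N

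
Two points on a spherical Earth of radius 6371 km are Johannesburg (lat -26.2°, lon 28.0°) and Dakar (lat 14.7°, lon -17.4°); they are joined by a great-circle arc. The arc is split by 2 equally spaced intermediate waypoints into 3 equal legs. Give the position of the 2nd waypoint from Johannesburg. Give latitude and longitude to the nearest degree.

≈ lat 1°, lon -3°

Convert each endpoint to a unit vector on the sphere (x = cos φ cos λ, y = cos φ sin λ, z = sin φ).
The central angle between the endpoints is δ = arccos(p₁·p₂) ≈ 1.050 rad (60.2°).
Interpolate at f = 2/3 with slerp weights a = sin((1−f)δ)/sin δ ≈ 0.395, b = sin(fδ)/sin δ ≈ 0.743.
p = a·p₁ + b·p₂ ≈ (0.999, -0.048, 0.014); φ = arcsin(p_z) ≈ 0.80°, λ = atan2(p_y, p_x) ≈ -2.77°.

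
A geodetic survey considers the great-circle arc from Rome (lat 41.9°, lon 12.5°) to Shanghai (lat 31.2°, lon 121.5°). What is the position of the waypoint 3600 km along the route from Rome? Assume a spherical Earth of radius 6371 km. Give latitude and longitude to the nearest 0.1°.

≈ lat 52.6°, lon 58.5°

The haversine formula gives a central angle δ ≈ 1.432 rad (82.0°) between the endpoints. The total great-circle distance is δ·R ≈ 1.432 × 6371 ≈ 9121 km, so the target fraction is f = 3600/9121 ≈ 0.395.
Interpolate at f ≈ 0.395 with slerp weights a = sin((1−f)δ)/sin δ ≈ 0.770, b = sin(fδ)/sin δ ≈ 0.541.
p = a·p₁ + b·p₂ ≈ (0.318, 0.518, 0.794); φ = arcsin(p_z) ≈ 52.56°, λ = atan2(p_y, p_x) ≈ 58.50°.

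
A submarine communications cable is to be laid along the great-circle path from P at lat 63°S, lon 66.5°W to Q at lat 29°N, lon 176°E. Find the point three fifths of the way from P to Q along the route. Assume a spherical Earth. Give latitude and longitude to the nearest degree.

≈ lat 16°S, lon 159°W

Convert each endpoint to a unit vector on the sphere (x = cos φ cos λ, y = cos φ sin λ, z = sin φ).
The central angle between the endpoints is δ = arccos(p₁·p₂) ≈ 2.234 rad (128.0°).
Interpolate at f = 3/5 with slerp weights a = sin((1−f)δ)/sin δ ≈ 0.989, b = sin(fδ)/sin δ ≈ 1.235.
p = a·p₁ + b·p₂ ≈ (-0.899, -0.336, -0.282); φ = arcsin(p_z) ≈ -16.38°, λ = atan2(p_y, p_x) ≈ -159.49°.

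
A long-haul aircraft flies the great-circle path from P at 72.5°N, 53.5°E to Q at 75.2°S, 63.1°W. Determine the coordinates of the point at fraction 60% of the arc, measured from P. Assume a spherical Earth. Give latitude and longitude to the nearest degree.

≈ 18°S, 1°W

Convert each endpoint to a unit vector on the sphere (x = cos φ cos λ, y = cos φ sin λ, z = sin φ).
The central angle between the endpoints is δ = arccos(p₁·p₂) ≈ 2.845 rad (163.0°).
Interpolate at f = 0.60 with slerp weights a = sin((1−f)δ)/sin δ ≈ 3.111, b = sin(fδ)/sin δ ≈ 3.395.
p = a·p₁ + b·p₂ ≈ (0.949, -0.021, -0.315); φ = arcsin(p_z) ≈ -18.37°, λ = atan2(p_y, p_x) ≈ -1.29°.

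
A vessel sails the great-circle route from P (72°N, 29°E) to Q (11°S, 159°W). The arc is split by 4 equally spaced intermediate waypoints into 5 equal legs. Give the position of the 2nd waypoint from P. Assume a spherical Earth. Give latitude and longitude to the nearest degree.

Convert each endpoint to a unit vector on the sphere (x = cos φ cos λ, y = cos φ sin λ, z = sin φ).
The central angle between the endpoints is δ = arccos(p₁·p₂) ≈ 2.074 rad (118.8°).
Interpolate at f = 2/5 with slerp weights a = sin((1−f)δ)/sin δ ≈ 1.081, b = sin(fδ)/sin δ ≈ 0.842.
p = a·p₁ + b·p₂ ≈ (-0.479, -0.134, 0.867); φ = arcsin(p_z) ≈ 60.15°, λ = atan2(p_y, p_x) ≈ -164.36°.

≈ (60°N, 164°W)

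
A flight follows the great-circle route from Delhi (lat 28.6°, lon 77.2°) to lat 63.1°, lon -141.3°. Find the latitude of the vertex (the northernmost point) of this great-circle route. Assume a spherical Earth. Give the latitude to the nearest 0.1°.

≈ 75.6°

The great circle lies in the plane with unit normal n̂ = (p₁ × p₂)/|p₁ × p₂|.
Here n̂_z ≈ +0.249; the vertex latitude is φ_max = arccos|n̂_z| ≈ 75.6°.
Check via Clairaut: cos φ_max = |cos φ₁| · sin C = cos(28.6°)·sin(16.5°) ≈ 0.249, again giving ≈ 75.6°.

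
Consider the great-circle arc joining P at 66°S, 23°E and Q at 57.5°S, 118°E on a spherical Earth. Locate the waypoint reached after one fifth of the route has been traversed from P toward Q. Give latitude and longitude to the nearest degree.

≈ 70°S, 43°E

Write both endpoints as unit vectors p₁, p₂ with components (cos φ cos λ, cos φ sin λ, sin φ).
The central angle between the endpoints is δ = arccos(p₁·p₂) ≈ 0.721 rad (41.3°).
Interpolate at f = 1/5 with slerp weights a = sin((1−f)δ)/sin δ ≈ 0.826, b = sin(fδ)/sin δ ≈ 0.218.
p = a·p₁ + b·p₂ ≈ (0.254, 0.235, -0.938); φ = arcsin(p_z) ≈ -69.76°, λ = atan2(p_y, p_x) ≈ 42.68°.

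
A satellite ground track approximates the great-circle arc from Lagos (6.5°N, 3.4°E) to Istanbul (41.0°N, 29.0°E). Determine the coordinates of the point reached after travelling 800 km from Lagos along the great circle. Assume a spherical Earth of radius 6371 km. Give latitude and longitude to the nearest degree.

The haversine formula gives a central angle δ ≈ 0.722 rad (41.4°) between the endpoints. The total great-circle distance is δ·R ≈ 0.722 × 6371 ≈ 4600 km, so the target fraction is f = 800/4600 ≈ 0.174.
Interpolate at f ≈ 0.174 with slerp weights a = sin((1−f)δ)/sin δ ≈ 0.850, b = sin(fδ)/sin δ ≈ 0.190.
p = a·p₁ + b·p₂ ≈ (0.968, 0.119, 0.221); φ = arcsin(p_z) ≈ 12.74°, λ = atan2(p_y, p_x) ≈ 7.03°.

≈ (13°N, 7°E)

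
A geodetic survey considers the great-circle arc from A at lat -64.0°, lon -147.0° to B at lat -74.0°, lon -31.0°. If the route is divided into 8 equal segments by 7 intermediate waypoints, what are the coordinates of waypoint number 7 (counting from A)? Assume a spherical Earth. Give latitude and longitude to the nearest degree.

Convert each endpoint to a unit vector on the sphere (x = cos φ cos λ, y = cos φ sin λ, z = sin φ).
The central angle between the endpoints is δ = arccos(p₁·p₂) ≈ 0.625 rad (35.8°).
Interpolate at f = 7/8 with slerp weights a = sin((1−f)δ)/sin δ ≈ 0.133, b = sin(fδ)/sin δ ≈ 0.889.
p = a·p₁ + b·p₂ ≈ (0.161, -0.158, -0.974); φ = arcsin(p_z) ≈ -76.96°, λ = atan2(p_y, p_x) ≈ -44.47°.

≈ lat -77°, lon -44°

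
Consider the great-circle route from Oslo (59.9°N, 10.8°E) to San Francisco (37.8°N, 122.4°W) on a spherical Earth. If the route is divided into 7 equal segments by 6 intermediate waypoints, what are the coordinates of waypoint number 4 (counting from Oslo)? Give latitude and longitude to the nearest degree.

The haversine formula gives a central angle δ ≈ 1.309 rad (75.0°) between the endpoints.
Interpolate at f = 4/7 with slerp weights a = sin((1−f)δ)/sin δ ≈ 0.551, b = sin(fδ)/sin δ ≈ 0.704.
p = a·p₁ + b·p₂ ≈ (-0.027, -0.418, 0.908); φ = arcsin(p_z) ≈ 65.24°, λ = atan2(p_y, p_x) ≈ -93.67°.

≈ (65°N, 94°W)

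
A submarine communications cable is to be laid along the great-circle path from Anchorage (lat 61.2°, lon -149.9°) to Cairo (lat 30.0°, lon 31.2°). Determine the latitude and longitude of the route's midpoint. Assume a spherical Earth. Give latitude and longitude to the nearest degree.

≈ lat 74°, lon 33°

Write both endpoints as unit vectors p₁, p₂ with components (cos φ cos λ, cos φ sin λ, sin φ).
The central angle between the endpoints is δ = arccos(p₁·p₂) ≈ 1.550 rad (88.8°).
Interpolate at f = 1/2 with slerp weights a = sin((1−f)δ)/sin δ ≈ 0.700, b = sin(fδ)/sin δ ≈ 0.700.
p = a·p₁ + b·p₂ ≈ (0.227, 0.145, 0.963); φ = arcsin(p_z) ≈ 74.39°, λ = atan2(p_y, p_x) ≈ 32.58°.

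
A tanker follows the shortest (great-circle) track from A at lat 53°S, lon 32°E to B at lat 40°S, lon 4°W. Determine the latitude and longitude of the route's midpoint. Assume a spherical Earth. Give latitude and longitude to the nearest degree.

Convert each endpoint to a unit vector on the sphere (x = cos φ cos λ, y = cos φ sin λ, z = sin φ).
The central angle between the endpoints is δ = arccos(p₁·p₂) ≈ 0.481 rad (27.6°).
Interpolate at f = 1/2 with slerp weights a = sin((1−f)δ)/sin δ ≈ 0.515, b = sin(fδ)/sin δ ≈ 0.515.
p = a·p₁ + b·p₂ ≈ (0.656, 0.137, -0.742); φ = arcsin(p_z) ≈ -47.91°, λ = atan2(p_y, p_x) ≈ 11.77°.

≈ lat 48°S, lon 12°E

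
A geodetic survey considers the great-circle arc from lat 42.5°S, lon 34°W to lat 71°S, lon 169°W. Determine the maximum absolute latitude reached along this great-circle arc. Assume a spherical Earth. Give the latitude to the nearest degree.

≈ 79°S

The great circle lies in the plane with unit normal n̂ = (p₁ × p₂)/|p₁ × p₂|.
Here n̂_z ≈ -0.192; the vertex latitude is φ_max = arccos|n̂_z| ≈ 78.9°.
Check via Clairaut: cos φ_max = |cos φ₁| · sin C = cos(42.5°)·sin(164.9°) ≈ 0.192, again giving ≈ 78.9°.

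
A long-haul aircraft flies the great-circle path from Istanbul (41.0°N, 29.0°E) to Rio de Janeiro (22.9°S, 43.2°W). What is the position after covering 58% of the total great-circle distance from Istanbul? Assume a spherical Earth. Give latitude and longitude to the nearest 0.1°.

≈ 5.6°N, 16.3°W

Write both endpoints as unit vectors p₁, p₂ with components (cos φ cos λ, cos φ sin λ, sin φ).
The central angle between the endpoints is δ = arccos(p₁·p₂) ≈ 1.614 rad (92.5°).
Interpolate at f = 0.58 with slerp weights a = sin((1−f)δ)/sin δ ≈ 0.628, b = sin(fδ)/sin δ ≈ 0.806.
p = a·p₁ + b·p₂ ≈ (0.955, -0.279, 0.098); φ = arcsin(p_z) ≈ 5.63°, λ = atan2(p_y, p_x) ≈ -16.25°.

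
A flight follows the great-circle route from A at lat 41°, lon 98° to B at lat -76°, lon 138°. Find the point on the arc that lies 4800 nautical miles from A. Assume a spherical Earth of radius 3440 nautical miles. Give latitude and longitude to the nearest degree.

≈ lat -38°, lon 111°

Write both endpoints as unit vectors p₁, p₂ with components (cos φ cos λ, cos φ sin λ, sin φ).
The central angle between the endpoints is δ = arccos(p₁·p₂) ≈ 2.091 rad (119.8°). The total great-circle distance is δ·R ≈ 2.091 × 3440 ≈ 7192 nmi, so the target fraction is f = 4800/7192 ≈ 0.667.
Interpolate at f ≈ 0.667 with slerp weights a = sin((1−f)δ)/sin δ ≈ 0.738, b = sin(fδ)/sin δ ≈ 1.134.
p = a·p₁ + b·p₂ ≈ (-0.281, 0.735, -0.617); φ = arcsin(p_z) ≈ -38.07°, λ = atan2(p_y, p_x) ≈ 110.95°.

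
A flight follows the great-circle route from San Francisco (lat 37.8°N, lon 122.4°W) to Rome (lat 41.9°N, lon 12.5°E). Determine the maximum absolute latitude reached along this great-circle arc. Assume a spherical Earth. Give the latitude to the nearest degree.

≈ 65°N

The great circle lies in the plane with unit normal n̂ = (p₁ × p₂)/|p₁ × p₂|.
Here n̂_z ≈ +0.417; the vertex latitude is φ_max = arccos|n̂_z| ≈ 65.4°.
Check via Clairaut: cos φ_max = |cos φ₁| · sin C = cos(37.8°)·sin(31.8°) ≈ 0.417, again giving ≈ 65.4°.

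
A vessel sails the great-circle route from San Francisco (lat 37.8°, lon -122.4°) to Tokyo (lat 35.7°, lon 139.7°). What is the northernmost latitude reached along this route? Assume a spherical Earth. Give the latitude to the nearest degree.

The great circle lies in the plane with unit normal n̂ = (p₁ × p₂)/|p₁ × p₂|.
Here n̂_z ≈ -0.660; the vertex latitude is φ_max = arccos|n̂_z| ≈ 48.7°.

≈ 49°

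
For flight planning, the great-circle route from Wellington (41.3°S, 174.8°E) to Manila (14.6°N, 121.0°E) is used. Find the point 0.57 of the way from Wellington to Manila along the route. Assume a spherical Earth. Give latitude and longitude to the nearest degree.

The haversine formula gives a central angle δ ≈ 1.305 rad (74.8°) between the endpoints.
Interpolate at f = 0.57 with slerp weights a = sin((1−f)δ)/sin δ ≈ 0.551, b = sin(fδ)/sin δ ≈ 0.702.
p = a·p₁ + b·p₂ ≈ (-0.762, 0.620, -0.187); φ = arcsin(p_z) ≈ -10.78°, λ = atan2(p_y, p_x) ≈ 140.90°.

≈ (11°S, 141°E)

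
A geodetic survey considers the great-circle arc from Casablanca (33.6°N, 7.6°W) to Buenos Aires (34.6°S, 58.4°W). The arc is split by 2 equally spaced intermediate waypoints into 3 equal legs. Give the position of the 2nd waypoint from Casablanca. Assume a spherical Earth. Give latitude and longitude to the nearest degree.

The haversine formula gives a central angle δ ≈ 1.451 rad (83.2°) between the endpoints.
Interpolate at f = 2/3 with slerp weights a = sin((1−f)δ)/sin δ ≈ 0.468, b = sin(fδ)/sin δ ≈ 0.829.
p = a·p₁ + b·p₂ ≈ (0.745, -0.633, -0.212); φ = arcsin(p_z) ≈ -12.22°, λ = atan2(p_y, p_x) ≈ -40.38°.

≈ (12°S, 40°W)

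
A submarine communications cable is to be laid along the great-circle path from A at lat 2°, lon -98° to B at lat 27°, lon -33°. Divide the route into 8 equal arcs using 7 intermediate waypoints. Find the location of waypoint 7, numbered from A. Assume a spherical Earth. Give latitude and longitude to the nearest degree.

≈ lat 25°, lon -42°

Write both endpoints as unit vectors p₁, p₂ with components (cos φ cos λ, cos φ sin λ, sin φ).
The central angle between the endpoints is δ = arccos(p₁·p₂) ≈ 1.168 rad (66.9°).
Interpolate at f = 7/8 with slerp weights a = sin((1−f)δ)/sin δ ≈ 0.158, b = sin(fδ)/sin δ ≈ 0.927.
p = a·p₁ + b·p₂ ≈ (0.671, -0.607, 0.427); φ = arcsin(p_z) ≈ 25.25°, λ = atan2(p_y, p_x) ≈ -42.11°.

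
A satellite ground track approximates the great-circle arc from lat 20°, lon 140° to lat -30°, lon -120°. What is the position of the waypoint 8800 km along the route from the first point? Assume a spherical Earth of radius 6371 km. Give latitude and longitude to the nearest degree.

≈ lat -20°, lon -150°

From cos δ = sin φ₁ sin φ₂ + cos φ₁ cos φ₂ cos Δλ, the central angle is δ ≈ 1.888 rad (108.2°). The total great-circle distance is δ·R ≈ 1.888 × 6371 ≈ 12031 km, so the target fraction is f = 8800/12031 ≈ 0.731.
Interpolate at f ≈ 0.731 with slerp weights a = sin((1−f)δ)/sin δ ≈ 0.511, b = sin(fδ)/sin δ ≈ 1.034.
p = a·p₁ + b·p₂ ≈ (-0.816, -0.467, -0.342); φ = arcsin(p_z) ≈ -20.00°, λ = atan2(p_y, p_x) ≈ -150.23°.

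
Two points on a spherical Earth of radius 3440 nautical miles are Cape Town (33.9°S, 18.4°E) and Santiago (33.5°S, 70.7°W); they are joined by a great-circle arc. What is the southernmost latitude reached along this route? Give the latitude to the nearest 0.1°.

The great circle lies in the plane with unit normal n̂ = (p₁ × p₂)/|p₁ × p₂|.
Here n̂_z ≈ -0.730; the vertex latitude is φ_max = arccos|n̂_z| ≈ 43.1°.
Check via Clairaut: cos φ_max = |cos φ₁| · sin C = cos(33.9°)·sin(118.4°) ≈ 0.730, again giving ≈ 43.1°.

≈ 43.1°S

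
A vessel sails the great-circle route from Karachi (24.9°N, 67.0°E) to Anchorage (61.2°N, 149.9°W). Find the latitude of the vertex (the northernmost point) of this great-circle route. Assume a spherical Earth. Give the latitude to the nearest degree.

The great circle lies in the plane with unit normal n̂ = (p₁ × p₂)/|p₁ × p₂|.
Here n̂_z ≈ +0.262; the vertex latitude is φ_max = arccos|n̂_z| ≈ 74.8°.
Check via Clairaut: cos φ_max = |cos φ₁| · sin C = cos(24.9°)·sin(16.8°) ≈ 0.262, again giving ≈ 74.8°.

≈ 75°N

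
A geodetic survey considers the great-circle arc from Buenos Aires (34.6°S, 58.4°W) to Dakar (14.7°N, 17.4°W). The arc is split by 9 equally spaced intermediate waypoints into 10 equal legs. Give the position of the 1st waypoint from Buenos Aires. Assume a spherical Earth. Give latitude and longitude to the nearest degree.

≈ 30°S, 53°W

Convert each endpoint to a unit vector on the sphere (x = cos φ cos λ, y = cos φ sin λ, z = sin φ).
The central angle between the endpoints is δ = arccos(p₁·p₂) ≈ 1.096 rad (62.8°).
Interpolate at f = 1/10 with slerp weights a = sin((1−f)δ)/sin δ ≈ 0.938, b = sin(fδ)/sin δ ≈ 0.123.
p = a·p₁ + b·p₂ ≈ (0.518, -0.693, -0.501); φ = arcsin(p_z) ≈ -30.09°, λ = atan2(p_y, p_x) ≈ -53.22°.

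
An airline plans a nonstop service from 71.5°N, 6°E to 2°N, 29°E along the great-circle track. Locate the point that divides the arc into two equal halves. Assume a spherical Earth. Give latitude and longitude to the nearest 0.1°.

≈ 37.2°N, 23.5°E

Convert each endpoint to a unit vector on the sphere (x = cos φ cos λ, y = cos φ sin λ, z = sin φ).
The central angle between the endpoints is δ = arccos(p₁·p₂) ≈ 1.240 rad (71.0°).
Interpolate at f = 1/2 with slerp weights a = sin((1−f)δ)/sin δ ≈ 0.614, b = sin(fδ)/sin δ ≈ 0.614.
p = a·p₁ + b·p₂ ≈ (0.731, 0.318, 0.604); φ = arcsin(p_z) ≈ 37.16°, λ = atan2(p_y, p_x) ≈ 23.52°.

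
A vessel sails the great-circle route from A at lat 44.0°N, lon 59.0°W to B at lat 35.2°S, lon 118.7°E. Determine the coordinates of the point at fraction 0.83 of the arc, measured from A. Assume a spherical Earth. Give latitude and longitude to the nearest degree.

The haversine formula gives a central angle δ ≈ 2.985 rad (171.0°) between the endpoints.
Interpolate at f = 0.83 with slerp weights a = sin((1−f)δ)/sin δ ≈ 3.115, b = sin(fδ)/sin δ ≈ 3.951.
p = a·p₁ + b·p₂ ≈ (-0.396, 0.911, -0.114); φ = arcsin(p_z) ≈ -6.52°, λ = atan2(p_y, p_x) ≈ 113.51°.

≈ lat 7°S, lon 114°E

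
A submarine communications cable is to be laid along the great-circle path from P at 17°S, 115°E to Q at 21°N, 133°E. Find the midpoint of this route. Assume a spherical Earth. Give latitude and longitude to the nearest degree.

≈ 2°N, 124°E

Write both endpoints as unit vectors p₁, p₂ with components (cos φ cos λ, cos φ sin λ, sin φ).
The central angle between the endpoints is δ = arccos(p₁·p₂) ≈ 0.731 rad (41.9°).
Interpolate at f = 1/2 with slerp weights a = sin((1−f)δ)/sin δ ≈ 0.535, b = sin(fδ)/sin δ ≈ 0.535.
p = a·p₁ + b·p₂ ≈ (-0.557, 0.830, 0.035); φ = arcsin(p_z) ≈ 2.02°, λ = atan2(p_y, p_x) ≈ 123.89°.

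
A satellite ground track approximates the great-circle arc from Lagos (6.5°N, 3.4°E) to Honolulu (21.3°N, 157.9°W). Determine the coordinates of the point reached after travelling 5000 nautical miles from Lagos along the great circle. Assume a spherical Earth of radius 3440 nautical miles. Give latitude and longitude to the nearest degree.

≈ (57°N, 84°W)

From cos δ = sin φ₁ sin φ₂ + cos φ₁ cos φ₂ cos Δλ, the central angle is δ ≈ 2.560 rad (146.7°). The total great-circle distance is δ·R ≈ 2.560 × 3440 ≈ 8807 nmi, so the target fraction is f = 5000/8807 ≈ 0.568.
Interpolate at f ≈ 0.568 with slerp weights a = sin((1−f)δ)/sin δ ≈ 1.628, b = sin(fδ)/sin δ ≈ 1.808.
p = a·p₁ + b·p₂ ≈ (0.054, -0.538, 0.841); φ = arcsin(p_z) ≈ 57.27°, λ = atan2(p_y, p_x) ≈ -84.27°.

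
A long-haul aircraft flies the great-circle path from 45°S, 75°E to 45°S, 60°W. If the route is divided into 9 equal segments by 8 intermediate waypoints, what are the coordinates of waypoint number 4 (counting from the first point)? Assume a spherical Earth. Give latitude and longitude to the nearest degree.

≈ 69°S, 20°E

Convert each endpoint to a unit vector on the sphere (x = cos φ cos λ, y = cos φ sin λ, z = sin φ).
The central angle between the endpoints is δ = arccos(p₁·p₂) ≈ 1.424 rad (81.6°).
Interpolate at f = 4/9 with slerp weights a = sin((1−f)δ)/sin δ ≈ 0.719, b = sin(fδ)/sin δ ≈ 0.598.
p = a·p₁ + b·p₂ ≈ (0.343, 0.125, -0.931); φ = arcsin(p_z) ≈ -68.60°, λ = atan2(p_y, p_x) ≈ 20.00°.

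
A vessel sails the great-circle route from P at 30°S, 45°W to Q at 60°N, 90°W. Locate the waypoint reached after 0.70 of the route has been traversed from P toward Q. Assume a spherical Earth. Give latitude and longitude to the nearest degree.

The haversine formula gives a central angle δ ≈ 1.698 rad (97.3°) between the endpoints.
Interpolate at f = 0.70 with slerp weights a = sin((1−f)δ)/sin δ ≈ 0.492, b = sin(fδ)/sin δ ≈ 0.935.
p = a·p₁ + b·p₂ ≈ (0.301, -0.769, 0.564); φ = arcsin(p_z) ≈ 34.35°, λ = atan2(p_y, p_x) ≈ -68.61°.

≈ 34°N, 69°W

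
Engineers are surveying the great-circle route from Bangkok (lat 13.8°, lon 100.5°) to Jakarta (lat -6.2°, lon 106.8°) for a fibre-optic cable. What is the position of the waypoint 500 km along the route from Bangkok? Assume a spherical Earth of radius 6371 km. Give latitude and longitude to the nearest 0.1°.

Write both endpoints as unit vectors p₁, p₂ with components (cos φ cos λ, cos φ sin λ, sin φ).
The central angle between the endpoints is δ = arccos(p₁·p₂) ≈ 0.366 rad (21.0°). The total great-circle distance is δ·R ≈ 0.366 × 6371 ≈ 2330 km, so the target fraction is f = 500/2330 ≈ 0.215.
Interpolate at f ≈ 0.215 with slerp weights a = sin((1−f)δ)/sin δ ≈ 0.792, b = sin(fδ)/sin δ ≈ 0.219.
p = a·p₁ + b·p₂ ≈ (-0.203, 0.965, 0.165); φ = arcsin(p_z) ≈ 9.51°, λ = atan2(p_y, p_x) ≈ 101.89°.

≈ lat 9.5°, lon 101.9°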